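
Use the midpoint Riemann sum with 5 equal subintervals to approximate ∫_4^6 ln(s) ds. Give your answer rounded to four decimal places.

Δs = (6 − 4)/5 = 0.4.
Midpoints: 4.2, 4.6, 5, 5.4, 5.8.
f(4.2) ≈ 1.4351, f(4.6) ≈ 1.5261, f(5) ≈ 1.6094, f(5.4) ≈ 1.6864, f(5.8) ≈ 1.7579.
Sum = Δs · [f(4.2) + f(4.6) + f(5) + f(5.4) + f(5.8)].
Sum ≈ 3.2059.

3.2059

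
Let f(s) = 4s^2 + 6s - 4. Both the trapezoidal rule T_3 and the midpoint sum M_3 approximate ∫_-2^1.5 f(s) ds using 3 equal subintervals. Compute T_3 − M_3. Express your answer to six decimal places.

T_3 ≈ -0.90740741.
M_3 ≈ -5.67129630.
T_3 − M_3 ≈ 4.763889.

4.763889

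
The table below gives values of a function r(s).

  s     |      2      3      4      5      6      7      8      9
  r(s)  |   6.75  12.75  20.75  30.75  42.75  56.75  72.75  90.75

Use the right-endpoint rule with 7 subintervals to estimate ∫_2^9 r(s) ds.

327.25

Δs = 1.
Sum = 1·[12.75 + 20.75 + 30.75 + 42.75 + 56.75 + 72.75 + 90.75] = 327.25.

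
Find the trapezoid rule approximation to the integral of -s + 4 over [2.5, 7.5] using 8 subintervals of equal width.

-5

Δs = (7.5 − 2.5)/8 = 0.625.
f(2.5) = 1.5, f(3.125) = 0.875, f(3.75) = 0.25, f(4.375) = -0.375, f(5) = -1, f(5.625) = -1.625, f(6.25) = -2.25, f(6.875) = -2.875, f(7.5) = -3.5.
T_8 = (Δs/2)·[f(s_0) + 2f(s_1) + ... + 2f(s_{7}) + f(s_8)].
Sum = -5.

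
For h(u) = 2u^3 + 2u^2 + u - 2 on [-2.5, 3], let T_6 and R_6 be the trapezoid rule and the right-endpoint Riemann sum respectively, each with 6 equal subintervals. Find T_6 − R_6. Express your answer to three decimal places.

-44.115

T_6 ≈ 42.45631.
R_6 ≈ 86.57089.
T_6 − R_6 ≈ -44.115.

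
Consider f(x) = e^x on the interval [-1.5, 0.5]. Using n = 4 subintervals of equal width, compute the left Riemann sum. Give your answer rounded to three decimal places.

1.099

Δx = (0.5 − (-1.5))/4 = 0.5.
Left endpoints: -1.5, -1, -0.5, 0.
f(-1.5) ≈ 0.223, f(-1) ≈ 0.368, f(-0.5) ≈ 0.607, f(0) ≈ 1.000.
Sum = Δx · [f(-1.5) + f(-1) + f(-0.5) + f(0)].
Sum ≈ 1.099.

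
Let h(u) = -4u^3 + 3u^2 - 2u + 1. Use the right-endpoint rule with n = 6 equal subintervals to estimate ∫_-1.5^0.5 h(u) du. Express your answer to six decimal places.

8.833333

Δu = (0.5 − (-1.5))/6 = 1/3.
Right endpoints: -7/6, -5/6, -0.5, -1/6, 1/6, 0.5.
h(-7/6) = 1487/108, h(-5/6) = 763/108, h(-0.5) = 3.25, h(-1/6) = 155/108, h(1/6) = 79/108, h(0.5) = 0.25.
Sum = Δu · [h(-7/6) + h(-5/6) + h(-0.5) + ...].
Sum ≈ 8.833333.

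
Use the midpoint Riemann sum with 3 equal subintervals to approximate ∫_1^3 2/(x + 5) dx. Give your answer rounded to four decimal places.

0.5749

Δx = (3 − 1)/3 = 2/3.
Midpoints: 4/3, 2, 8/3.
f(4/3) = 6/19, f(2) = 2/7, f(8/3) = 6/23.
Sum = Δx · [f(4/3) + f(2) + f(8/3)].
Sum ≈ 0.5749.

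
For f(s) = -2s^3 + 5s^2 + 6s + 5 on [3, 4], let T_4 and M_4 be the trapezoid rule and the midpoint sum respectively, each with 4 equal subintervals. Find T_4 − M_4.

-0.25

T_4 = 0.
M_4 = 0.25.
T_4 − M_4 = -0.25.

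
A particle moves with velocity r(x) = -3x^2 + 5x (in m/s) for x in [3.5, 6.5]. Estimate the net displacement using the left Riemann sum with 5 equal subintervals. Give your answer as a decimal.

-134.79

Δx = (6.5 − 3.5)/5 = 0.6.
Left endpoints: 3.5, 4.1, 4.7, 5.3, 5.9.
r(3.5) = -19.25, r(4.1) = -29.93, r(4.7) = -42.77, r(5.3) = -57.77, r(5.9) = -74.93.
Sum = Δx · [r(3.5) + r(4.1) + r(4.7) + r(5.3) + r(5.9)].
Sum = -134.79.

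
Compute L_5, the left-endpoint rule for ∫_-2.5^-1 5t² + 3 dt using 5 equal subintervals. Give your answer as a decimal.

32.925

Δt = (-1 − (-2.5))/5 = 0.3.
Left endpoints: -2.5, -2.2, -1.9, -1.6, -1.3.
f(-2.5) = 34.25, f(-2.2) = 27.2, f(-1.9) = 21.05, f(-1.6) = 15.8, f(-1.3) = 11.45.
Sum = Δt · [f(-2.5) + f(-2.2) + f(-1.9) + f(-1.6) + f(-1.3)].
Sum = 32.925.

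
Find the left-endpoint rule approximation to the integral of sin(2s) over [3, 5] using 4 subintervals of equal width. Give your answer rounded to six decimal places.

0.889524

Δs = (5 − 3)/4 = 0.5.
Left endpoints: 3, 3.5, 4, 4.5.
f(3) ≈ -0.279415, f(3.5) ≈ 0.656987, f(4) ≈ 0.989358, f(4.5) ≈ 0.412118.
Sum = Δs · [f(3) + f(3.5) + f(4) + f(4.5)].
Sum ≈ 0.889524.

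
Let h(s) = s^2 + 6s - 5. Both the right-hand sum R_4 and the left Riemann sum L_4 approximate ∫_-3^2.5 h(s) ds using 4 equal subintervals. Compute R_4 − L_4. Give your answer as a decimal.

R_4 = 0.98828125.
L_4 = -40.60546875.
R_4 − L_4 = 41.59375.

41.59375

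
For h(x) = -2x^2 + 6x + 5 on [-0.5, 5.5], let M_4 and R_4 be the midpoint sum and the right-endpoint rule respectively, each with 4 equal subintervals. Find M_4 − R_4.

M_4 = 11.25.
R_4 = -13.5.
M_4 − R_4 = 24.75.

24.75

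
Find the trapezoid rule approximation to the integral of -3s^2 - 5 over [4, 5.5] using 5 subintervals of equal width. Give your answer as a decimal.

-109.9425

Δs = (5.5 − 4)/5 = 0.3.
f(4) = -53, f(4.3) = -60.47, f(4.6) = -68.48, f(4.9) = -77.03, f(5.2) = -86.12, f(5.5) = -95.75.
T_5 = (Δs/2)·[f(s_0) + 2f(s_1) + ... + 2f(s_{4}) + f(s_5)].
Sum = -109.9425.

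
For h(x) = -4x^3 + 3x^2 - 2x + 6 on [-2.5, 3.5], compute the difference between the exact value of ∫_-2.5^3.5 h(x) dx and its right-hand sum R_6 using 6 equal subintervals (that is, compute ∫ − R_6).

Exact integral: ∫_-2.5^3.5 h(x) dx = -22.5.
R_6 = -139.5.
Error = -22.5 − (-139.5) = 117.

117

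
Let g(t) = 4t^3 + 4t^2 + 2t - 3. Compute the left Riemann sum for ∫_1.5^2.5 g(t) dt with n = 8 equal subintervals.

47.21875

Δt = (2.5 − 1.5)/8 = 0.125.
Left endpoints: 1.5, 1.625, 1.75, 1.875, 2, 2.125, 2.25, 2.375.
g(1.5) = 22.5, g(1.625) = 27.9765625, g(1.75) = 34.1875, g(1.875) = 41.1796875, g(2) = 49, g(2.125) = 57.6953125, g(2.25) = 67.3125, g(2.375) = 77.8984375.
Sum = Δt · [g(1.5) + g(1.625) + g(1.75) + ...].
Sum = 47.21875.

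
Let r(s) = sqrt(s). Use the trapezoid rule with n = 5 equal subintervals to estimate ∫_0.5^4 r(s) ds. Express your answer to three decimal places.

Δs = (4 − 0.5)/5 = 0.7.
r(0.5) ≈ 0.707, r(1.2) ≈ 1.095, r(1.9) ≈ 1.378, r(2.6) ≈ 1.612, r(3.3) ≈ 1.817, r(4) ≈ 2.000.
T_5 = (Δs/2)·[r(s_0) + 2r(s_1) + ... + 2r(s_{4}) + r(s_5)].
Sum ≈ 5.080.

5.080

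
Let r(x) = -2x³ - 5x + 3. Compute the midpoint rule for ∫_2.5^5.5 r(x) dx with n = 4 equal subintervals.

-485.625

Δx = (5.5 − 2.5)/4 = 0.75.
Midpoints: 2.875, 3.625, 4.375, 5.125.
r(2.875) = -58.90234375, r(3.625) = -110.39453125, r(4.375) = -186.35546875, r(5.125) = -291.84765625.
Sum = Δx · [r(2.875) + r(3.625) + r(4.375) + r(5.125)].
Sum = -485.625.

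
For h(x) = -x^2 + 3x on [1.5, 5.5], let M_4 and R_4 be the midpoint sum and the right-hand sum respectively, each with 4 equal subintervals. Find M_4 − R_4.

M_4 = -12.
R_4 = -21.
M_4 − R_4 = 9.

9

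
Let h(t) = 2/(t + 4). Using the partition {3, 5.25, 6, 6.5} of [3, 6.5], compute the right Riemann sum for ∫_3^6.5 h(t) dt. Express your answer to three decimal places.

Subinterval widths: 2.25, 0.75, 0.5.
Right endpoints: 5.25, 6, 6.5.
h(5.25) = 8/37, h(6) = 0.2, h(6.5) = 4/21.
Sum = Σ Δt_i · h(t_i).
Sum ≈ 0.732.

0.732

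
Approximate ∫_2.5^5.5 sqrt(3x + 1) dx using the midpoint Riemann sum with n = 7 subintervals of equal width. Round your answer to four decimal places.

Δx = (5.5 − 2.5)/7 = 3/7.
Midpoints: 19/7, 22/7, 25/7, 4, 31/7, 34/7, 37/7.
f(19/7) ≈ 3.0237, f(22/7) ≈ 3.2293, f(25/7) ≈ 3.4226, f(4) ≈ 3.6056, f(31/7) ≈ 3.7796, f(34/7) ≈ 3.9461, f(37/7) ≈ 4.1057.
Sum = Δx · [f(19/7) + f(22/7) + f(25/7) + ...].
Sum ≈ 10.7626.

10.7626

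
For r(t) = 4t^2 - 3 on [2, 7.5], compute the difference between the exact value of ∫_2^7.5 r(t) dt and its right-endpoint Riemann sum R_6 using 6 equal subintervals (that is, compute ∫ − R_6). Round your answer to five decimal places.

Exact integral: ∫_2^7.5 r(t) dt ≈ 535.3333333.
R_6 ≈ 634.2060185.
Error ≈ 535.3333333 − 634.2060185 ≈ -98.87269.

-98.87269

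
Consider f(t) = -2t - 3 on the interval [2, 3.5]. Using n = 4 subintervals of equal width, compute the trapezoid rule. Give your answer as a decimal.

-12.75

Δt = (3.5 − 2)/4 = 0.375.
f(2) = -7, f(2.375) = -7.75, f(2.75) = -8.5, f(3.125) = -9.25, f(3.5) = -10.
T_4 = (Δt/2)·[f(t_0) + 2f(t_1) + 2f(t_2) + 2f(t_3) + f(t_4)].
Sum = -12.75.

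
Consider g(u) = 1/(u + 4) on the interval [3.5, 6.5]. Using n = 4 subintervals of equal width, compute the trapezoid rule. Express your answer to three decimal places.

0.337

Δu = (6.5 − 3.5)/4 = 0.75.
g(3.5) = 2/15, g(4.25) = 4/33, g(5) = 1/9, g(5.75) = 4/39, g(6.5) = 2/21.
T_4 = (Δu/2)·[g(u_0) + 2g(u_1) + 2g(u_2) + 2g(u_3) + g(u_4)].
Sum ≈ 0.337.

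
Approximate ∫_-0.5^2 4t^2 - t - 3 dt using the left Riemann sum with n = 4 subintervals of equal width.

Δt = (2 − (-0.5))/4 = 0.625.
Left endpoints: -0.5, 0.125, 0.75, 1.375.
f(-0.5) = -1.5, f(0.125) = -3.0625, f(0.75) = -1.5, f(1.375) = 3.1875.
Sum = Δt · [f(-0.5) + f(0.125) + f(0.75) + f(1.375)].
Sum = -1.796875.

-1.796875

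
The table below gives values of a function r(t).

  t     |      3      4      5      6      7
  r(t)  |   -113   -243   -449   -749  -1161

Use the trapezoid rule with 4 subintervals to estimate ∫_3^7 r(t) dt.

-2078

Δt = 1.
T_4 = (1/2)·[(-113) + 2·(-243) + 2·(-449) + 2·(-749) + (-1161)] = -2078.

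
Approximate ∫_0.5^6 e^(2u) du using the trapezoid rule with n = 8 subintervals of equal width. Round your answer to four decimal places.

93810.3721

Δu = (6 − 0.5)/8 = 0.6875.
f(0.5) ≈ 2.7183, f(1.1875) ≈ 10.7510, f(1.875) ≈ 42.5211, f(2.5625) ≈ 168.1741, f(3.25) ≈ 665.1416, f(3.9375) ≈ 2630.6862, f(4.625) ≈ 10404.5657, f(5.3125) ≈ 41150.8557, f(6) ≈ 162754.7914.
T_8 = (Δu/2)·[f(u_0) + 2f(u_1) + ... + 2f(u_{7}) + f(u_8)].
Sum ≈ 93810.3721.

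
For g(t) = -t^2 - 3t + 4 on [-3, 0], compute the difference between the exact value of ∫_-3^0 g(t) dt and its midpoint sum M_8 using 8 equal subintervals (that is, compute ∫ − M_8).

Exact integral: ∫_-3^0 g(t) dt = 16.5.
M_8 = 16.53515625.
Error = 16.5 − 16.53515625 = -0.03515625.

-0.03515625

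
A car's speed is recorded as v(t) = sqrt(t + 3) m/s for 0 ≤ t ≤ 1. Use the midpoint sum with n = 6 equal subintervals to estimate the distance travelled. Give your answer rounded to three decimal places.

Δt = (1 − 0)/6 = 1/6.
Midpoints: 1/12, 0.25, 5/12, 7/12, 0.75, 11/12.
v(1/12) ≈ 1.756, v(0.25) ≈ 1.803, v(5/12) ≈ 1.848, v(7/12) ≈ 1.893, v(0.75) ≈ 1.936, v(11/12) ≈ 1.979.
Sum = Δt · [v(1/12) + v(0.25) + v(5/12) + ...].
Sum ≈ 1.869.

1.869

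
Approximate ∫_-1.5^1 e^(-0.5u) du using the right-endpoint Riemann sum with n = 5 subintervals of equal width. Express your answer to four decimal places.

Δu = (1 − (-1.5))/5 = 0.5.
Right endpoints: -1, -0.5, 0, 0.5, 1.
f(-1) ≈ 1.6487, f(-0.5) ≈ 1.2840, f(0) ≈ 1.0000, f(0.5) ≈ 0.7788, f(1) ≈ 0.6065.
Sum = Δu · [f(-1) + f(-0.5) + f(0) + f(0.5) + f(1)].
Sum ≈ 2.6590.

2.6590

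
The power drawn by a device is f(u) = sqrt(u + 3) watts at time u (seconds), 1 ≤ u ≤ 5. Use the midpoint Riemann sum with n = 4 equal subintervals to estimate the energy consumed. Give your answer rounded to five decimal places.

Δu = (5 − 1)/4 = 1.
Midpoints: 1.5, 2.5, 3.5, 4.5.
f(1.5) ≈ 2.12132, f(2.5) ≈ 2.34521, f(3.5) ≈ 2.54951, f(4.5) ≈ 2.73861.
Sum = Δu · [f(1.5) + f(2.5) + f(3.5) + f(4.5)].
Sum ≈ 9.75465.

9.75465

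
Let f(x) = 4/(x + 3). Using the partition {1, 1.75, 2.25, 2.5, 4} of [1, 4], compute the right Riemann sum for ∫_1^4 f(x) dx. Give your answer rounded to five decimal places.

2.05149

Subinterval widths: 0.75, 0.5, 0.25, 1.5.
Right endpoints: 1.75, 2.25, 2.5, 4.
f(1.75) = 16/19, f(2.25) = 16/21, f(2.5) = 8/11, f(4) = 4/7.
Sum = Σ Δx_i · f(x_i).
Sum ≈ 2.05149.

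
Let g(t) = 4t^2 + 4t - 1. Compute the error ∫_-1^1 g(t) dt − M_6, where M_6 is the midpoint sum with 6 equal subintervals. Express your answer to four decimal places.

0.0741

Exact integral: ∫_-1^1 g(t) dt ≈ 0.666667.
M_6 ≈ 0.592593.
Error ≈ 0.666667 − 0.592593 ≈ 0.0741.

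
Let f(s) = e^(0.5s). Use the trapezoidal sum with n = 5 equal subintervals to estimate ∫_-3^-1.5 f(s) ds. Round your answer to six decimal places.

Δs = (-1.5 − (-3))/5 = 0.3.
f(-3) ≈ 0.223130, f(-2.7) ≈ 0.259240, f(-2.4) ≈ 0.301194, f(-2.1) ≈ 0.349938, f(-1.8) ≈ 0.406570, f(-1.5) ≈ 0.472367.
T_5 = (Δs/2)·[f(s_0) + 2f(s_1) + ... + 2f(s_{4}) + f(s_5)].
Sum ≈ 0.499407.

0.499407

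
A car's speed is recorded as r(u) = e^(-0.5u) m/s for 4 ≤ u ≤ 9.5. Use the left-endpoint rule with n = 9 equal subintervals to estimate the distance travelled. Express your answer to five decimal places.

Δu = (9.5 − 4)/9 = 11/18.
Left endpoints: 4, 83/18, 47/9, 35/6, 58/9, 127/18, 23/3, 149/18, 80/9.
r(4) ≈ 0.13534, r(83/18) ≈ 0.09970, r(47/9) ≈ 0.07345, r(35/6) ≈ 0.05411, r(58/9) ≈ 0.03987, r(127/18) ≈ 0.02937, r(23/3) ≈ 0.02164, r(149/18) ≈ 0.01594, r(80/9) ≈ 0.01174.
Sum = Δu · [r(4) + r(83/18) + r(47/9) + ...].
Sum ≈ 0.29404.

0.29404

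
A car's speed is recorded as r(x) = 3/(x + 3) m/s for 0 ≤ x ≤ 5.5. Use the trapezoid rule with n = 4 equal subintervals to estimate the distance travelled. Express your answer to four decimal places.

3.1693

Δx = (5.5 − 0)/4 = 1.375.
r(0) = 1, r(1.375) = 24/35, r(2.75) = 12/23, r(4.125) = 8/19, r(5.5) = 6/17.
T_4 = (Δx/2)·[r(x_0) + 2r(x_1) + 2r(x_2) + 2r(x_3) + r(x_4)].
Sum ≈ 3.1693.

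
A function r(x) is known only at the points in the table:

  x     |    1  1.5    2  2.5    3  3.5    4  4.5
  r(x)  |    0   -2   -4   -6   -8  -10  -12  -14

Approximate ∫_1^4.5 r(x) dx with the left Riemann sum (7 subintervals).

-21

Δx = 0.5.
Sum = 0.5·[0 + (-2) + (-4) + (-6) + (-8) + (-10) + (-12)] = -21.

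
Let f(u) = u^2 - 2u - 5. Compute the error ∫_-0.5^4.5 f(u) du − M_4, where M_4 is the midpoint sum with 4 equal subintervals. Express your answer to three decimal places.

0.651

Exact integral: ∫_-0.5^4.5 f(u) du ≈ -14.58333.
M_4 = -15.234375.
Error ≈ -14.58333 − (-15.234375) ≈ 0.651.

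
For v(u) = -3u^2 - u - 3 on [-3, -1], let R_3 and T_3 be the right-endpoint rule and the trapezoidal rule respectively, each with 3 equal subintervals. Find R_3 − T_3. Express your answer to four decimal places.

R_3 ≈ -21.111111.
T_3 ≈ -28.444444.
R_3 − T_3 ≈ 7.3333.

7.3333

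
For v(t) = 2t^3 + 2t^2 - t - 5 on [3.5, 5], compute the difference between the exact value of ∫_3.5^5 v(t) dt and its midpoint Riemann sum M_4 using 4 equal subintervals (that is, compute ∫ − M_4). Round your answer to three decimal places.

Exact integral: ∫_3.5^5 v(t) dt = 278.34375.
M_4 ≈ 277.86035.
Error ≈ 278.34375 − 277.86035 ≈ 0.483.

0.483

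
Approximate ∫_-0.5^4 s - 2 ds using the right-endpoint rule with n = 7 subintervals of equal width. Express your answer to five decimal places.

0.32143

Δs = (4 − (-0.5))/7 = 9/14.
Right endpoints: 1/7, 11/14, 10/7, 29/14, 19/7, 47/14, 4.
f(1/7) = -13/7, f(11/14) = -17/14, f(10/7) = -4/7, f(29/14) = 1/14, f(19/7) = 5/7, f(47/14) = 19/14, f(4) = 2.
Sum = Δs · [f(1/7) + f(11/14) + f(10/7) + ...].
Sum ≈ 0.32143.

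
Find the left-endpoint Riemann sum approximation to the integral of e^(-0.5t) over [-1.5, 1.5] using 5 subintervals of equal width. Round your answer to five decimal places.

Δt = (1.5 − (-1.5))/5 = 0.6.
Left endpoints: -1.5, -0.9, -0.3, 0.3, 0.9.
f(-1.5) ≈ 2.11700, f(-0.9) ≈ 1.56831, f(-0.3) ≈ 1.16183, f(0.3) ≈ 0.86071, f(0.9) ≈ 0.63763.
Sum = Δt · [f(-1.5) + f(-0.9) + f(-0.3) + f(0.3) + f(0.9)].
Sum ≈ 3.80729.

3.80729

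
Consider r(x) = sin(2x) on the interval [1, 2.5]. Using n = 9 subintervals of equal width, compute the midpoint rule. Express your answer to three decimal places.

-0.352

Δx = (2.5 − 1)/9 = 1/6.
Midpoints: 13/12, 1.25, 17/12, 19/12, 1.75, 23/12, 25/12, 2.25, 29/12.
r(13/12) ≈ 0.828, r(1.25) ≈ 0.598, r(17/12) ≈ 0.303, r(19/12) ≈ -0.025, r(1.75) ≈ -0.351, r(23/12) ≈ -0.638, r(25/12) ≈ -0.855, r(2.25) ≈ -0.978, r(29/12) ≈ -0.993.
Sum = Δx · [r(13/12) + r(1.25) + r(17/12) + ...].
Sum ≈ -0.352.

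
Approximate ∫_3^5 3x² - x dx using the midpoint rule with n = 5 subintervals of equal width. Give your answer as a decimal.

89.92

Δx = (5 − 3)/5 = 0.4.
Midpoints: 3.2, 3.6, 4, 4.4, 4.8.
f(3.2) = 27.52, f(3.6) = 35.28, f(4) = 44, f(4.4) = 53.68, f(4.8) = 64.32.
Sum = Δx · [f(3.2) + f(3.6) + f(4) + f(4.4) + f(4.8)].
Sum = 89.92.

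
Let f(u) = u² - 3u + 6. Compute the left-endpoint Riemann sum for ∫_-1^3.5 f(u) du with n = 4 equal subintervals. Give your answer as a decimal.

26.96484375

Δu = (3.5 − (-1))/4 = 1.125.
Left endpoints: -1, 0.125, 1.25, 2.375.
f(-1) = 10, f(0.125) = 5.640625, f(1.25) = 3.8125, f(2.375) = 4.515625.
Sum = Δu · [f(-1) + f(0.125) + f(1.25) + f(2.375)].
Sum = 26.96484375.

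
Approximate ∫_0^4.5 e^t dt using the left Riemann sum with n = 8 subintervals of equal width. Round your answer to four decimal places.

Δt = (4.5 − 0)/8 = 0.5625.
Left endpoints: 0, 0.5625, 1.125, 1.6875, 2.25, 2.8125, 3.375, 3.9375.
f(0) ≈ 1.0000, f(0.5625) ≈ 1.7551, f(1.125) ≈ 3.0802, f(1.6875) ≈ 5.4059, f(2.25) ≈ 9.4877, f(2.8125) ≈ 16.6515, f(3.375) ≈ 29.2243, f(3.9375) ≈ 51.2902.
Sum = Δt · [f(0) + f(0.5625) + f(1.125) + ...].
Sum ≈ 66.3159.

66.3159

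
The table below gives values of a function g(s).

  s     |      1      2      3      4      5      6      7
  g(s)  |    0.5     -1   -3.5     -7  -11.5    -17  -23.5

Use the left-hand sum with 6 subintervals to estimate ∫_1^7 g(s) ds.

-39.5

Δs = 1.
Sum = 1·[0.5 + (-1) + (-3.5) + (-7) + (-11.5) + (-17)] = -39.5.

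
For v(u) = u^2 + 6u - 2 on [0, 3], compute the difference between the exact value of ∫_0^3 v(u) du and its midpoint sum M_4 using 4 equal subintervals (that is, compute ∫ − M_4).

0.140625

Exact integral: ∫_0^3 v(u) du = 30.
M_4 = 29.859375.
Error = 30 − 29.859375 = 0.140625.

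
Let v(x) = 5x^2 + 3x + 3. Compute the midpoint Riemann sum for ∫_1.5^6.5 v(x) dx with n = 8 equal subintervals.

Δx = (6.5 − 1.5)/8 = 0.625.
Midpoints: 1.8125, 2.4375, 3.0625, 3.6875, 4.3125, 4.9375, 5.5625, 6.1875.
v(1.8125) = 24.86328125, v(2.4375) = 40.01953125, v(3.0625) = 59.08203125, v(3.6875) = 82.05078125, v(4.3125) = 108.92578125, v(4.9375) = 139.70703125, v(5.5625) = 174.39453125, v(6.1875) = 212.98828125.
Sum = Δx · [v(1.8125) + v(2.4375) + v(3.0625) + ...].
Sum = 526.26953125.

526.26953125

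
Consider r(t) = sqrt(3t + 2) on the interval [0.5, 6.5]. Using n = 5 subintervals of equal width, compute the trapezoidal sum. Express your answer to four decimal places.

Δt = (6.5 − 0.5)/5 = 1.2.
r(0.5) ≈ 1.8708, r(1.7) ≈ 2.6646, r(2.9) ≈ 3.2711, r(4.1) ≈ 3.7815, r(5.3) ≈ 4.2308, r(6.5) ≈ 4.6368.
T_5 = (Δt/2)·[r(t_0) + 2r(t_1) + ... + 2r(t_{4}) + r(t_5)].
Sum ≈ 20.6422.

20.6422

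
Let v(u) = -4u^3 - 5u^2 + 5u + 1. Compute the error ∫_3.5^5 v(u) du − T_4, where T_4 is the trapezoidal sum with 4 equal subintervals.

1.96875

Exact integral: ∫_3.5^5 v(u) du = -578.4375.
T_4 = -580.40625.
Error = -578.4375 − (-580.40625) = 1.96875.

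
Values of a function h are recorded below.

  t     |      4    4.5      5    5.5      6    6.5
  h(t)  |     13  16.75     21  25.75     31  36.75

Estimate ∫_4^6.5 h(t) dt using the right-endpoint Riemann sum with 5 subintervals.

65.625

Δt = 0.5.
Sum = 0.5·[16.75 + 21 + 25.75 + 31 + 36.75] = 65.625.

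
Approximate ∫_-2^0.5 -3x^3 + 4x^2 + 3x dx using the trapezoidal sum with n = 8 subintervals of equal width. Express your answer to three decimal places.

17.599

Δx = (0.5 − (-2))/8 = 0.3125.
f(-2) = 34, f(-1.6875) = 84969/4096, f(-1.375) = 5753/512, f(-1.0625) = 20179/4096, f(-0.75) = 1.265625, f(-0.4375) = -1211/4096, f(-0.125) = -157/512, f(0.1875) = 2799/4096, f(0.5) = 2.125.
T_8 = (Δx/2)·[f(x_0) + 2f(x_1) + ... + 2f(x_{7}) + f(x_8)].
Sum ≈ 17.599.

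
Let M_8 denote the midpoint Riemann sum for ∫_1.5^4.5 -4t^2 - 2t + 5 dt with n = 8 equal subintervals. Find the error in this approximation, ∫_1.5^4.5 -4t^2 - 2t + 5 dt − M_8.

Exact integral: ∫_1.5^4.5 f(t) dt = -120.
M_8 = -119.859375.
Error = -120 − (-119.859375) = -0.140625.

-0.140625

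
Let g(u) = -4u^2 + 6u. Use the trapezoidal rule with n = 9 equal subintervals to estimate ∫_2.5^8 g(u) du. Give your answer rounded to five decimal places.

-489.95267

Δu = (8 − 2.5)/9 = 11/18.
g(2.5) = -10, g(28/9) = -1624/81, g(67/18) = -2680/81, g(13/3) = -442/9, g(89/18) = -5518/81, g(50/9) = -7300/81, g(37/6) = -1036/9, g(61/9) = -11590/81, g(133/18) = -14098/81, g(8) = -208.
T_9 = (Δu/2)·[g(u_0) + 2g(u_1) + ... + 2g(u_{8}) + g(u_9)].
Sum ≈ -489.95267.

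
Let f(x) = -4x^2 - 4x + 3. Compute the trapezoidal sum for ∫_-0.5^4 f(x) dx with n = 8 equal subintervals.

Δx = (4 − (-0.5))/8 = 0.5625.
f(-0.5) = 4, f(0.0625) = 2.734375, f(0.625) = -1.0625, f(1.1875) = -7.390625, f(1.75) = -16.25, f(2.3125) = -27.640625, f(2.875) = -41.5625, f(3.4375) = -58.015625, f(4) = -77.
T_8 = (Δx/2)·[f(x_0) + 2f(x_1) + ... + 2f(x_{7}) + f(x_8)].
Sum = -104.44921875.

-104.44921875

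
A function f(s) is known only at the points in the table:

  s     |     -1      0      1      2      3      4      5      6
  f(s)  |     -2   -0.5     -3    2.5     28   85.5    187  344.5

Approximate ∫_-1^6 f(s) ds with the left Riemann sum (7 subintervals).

297.5

Δs = 1.
Sum = 1·[(-2) + (-0.5) + (-3) + 2.5 + 28 + 85.5 + 187] = 297.5.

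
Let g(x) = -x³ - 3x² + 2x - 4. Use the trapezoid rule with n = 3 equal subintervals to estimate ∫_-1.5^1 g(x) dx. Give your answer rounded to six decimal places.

-15.260417

Δx = (1 − (-1.5))/3 = 5/6.
g(-1.5) = -10.375, g(-2/3) = -172/27, g(1/6) = -811/216, g(1) = -6.
T_3 = (Δx/2)·[g(x_0) + 2g(x_1) + 2g(x_2) + g(x_3)].
Sum ≈ -15.260417.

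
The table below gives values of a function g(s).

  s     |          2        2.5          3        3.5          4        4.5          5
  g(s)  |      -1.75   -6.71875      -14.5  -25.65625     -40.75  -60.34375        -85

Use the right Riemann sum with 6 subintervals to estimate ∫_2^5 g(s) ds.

-116.484375

Δs = 0.5.
Sum = 0.5·[(-6.71875) + (-14.5) + (-25.65625) + (-40.75) + (-60.34375) + (-85)] = -116.484375.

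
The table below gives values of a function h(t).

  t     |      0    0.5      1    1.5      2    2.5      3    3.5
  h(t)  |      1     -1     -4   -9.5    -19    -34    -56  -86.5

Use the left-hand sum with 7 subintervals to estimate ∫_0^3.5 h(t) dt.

-61.25

Δt = 0.5.
Sum = 0.5·[1 + (-1) + (-4) + (-9.5) + (-19) + (-34) + (-56)] = -61.25.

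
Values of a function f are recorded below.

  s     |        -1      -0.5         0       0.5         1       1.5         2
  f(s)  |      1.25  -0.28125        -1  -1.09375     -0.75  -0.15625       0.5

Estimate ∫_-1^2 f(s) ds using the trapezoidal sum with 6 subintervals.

Δs = 0.5.
T_6 = (0.5/2)·[1.25 + 2·(-0.28125) + 2·(-1) + 2·(-1.09375) + 2·(-0.75) + 2·(-0.15625) + 0.5] = -1.203125.

-1.203125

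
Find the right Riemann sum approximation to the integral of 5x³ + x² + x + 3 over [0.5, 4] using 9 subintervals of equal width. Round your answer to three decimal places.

428.498

Δx = (4 − 0.5)/9 = 7/18.
Right endpoints: 8/9, 23/18, 5/3, 37/18, 22/9, 17/6, 29/9, 65/18, 4.
f(8/9) = 5971/729, f(23/18) = 95305/5832, f(5/3) = 826/27, f(37/18) = 307391/5832, f(22/9) = 61565/729, f(17/6) = 27559/216, f(29/9) = 134050/729, f(65/18) = 1487731/5832, f(4) = 343.
Sum = Δx · [f(8/9) + f(23/18) + f(5/3) + ...].
Sum ≈ 428.498.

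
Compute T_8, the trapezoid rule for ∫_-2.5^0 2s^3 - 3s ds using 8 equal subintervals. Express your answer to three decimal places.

Δs = (0 − (-2.5))/8 = 0.3125.
f(-2.5) = -23.75, f(-2.1875) = -29435/2048, f(-1.875) = -7.55859375, f(-1.5625) = -6025/2048, f(-1.25) = -0.15625, f(-0.9375) = 2385/2048, f(-0.625) = 1.38671875, f(-0.3125) = 1795/2048, f(0) = 0.
T_8 = (Δs/2)·[f(s_0) + 2f(s_1) + ... + 2f(s_{7}) + f(s_8)].
Sum ≈ -10.461.

-10.461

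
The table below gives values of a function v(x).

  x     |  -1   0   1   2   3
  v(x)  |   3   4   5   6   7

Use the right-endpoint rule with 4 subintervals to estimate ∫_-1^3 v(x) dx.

Δx = 1.
Sum = 1·[4 + 5 + 6 + 7] = 22.

22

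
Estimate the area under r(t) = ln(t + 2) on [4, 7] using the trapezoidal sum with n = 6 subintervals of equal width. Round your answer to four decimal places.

6.0233

Δt = (7 − 4)/6 = 0.5.
r(4) ≈ 1.7918, r(4.5) ≈ 1.8718, r(5) ≈ 1.9459, r(5.5) ≈ 2.0149, r(6) ≈ 2.0794, r(6.5) ≈ 2.1401, r(7) ≈ 2.1972.
T_6 = (Δt/2)·[r(t_0) + 2r(t_1) + ... + 2r(t_{5}) + r(t_6)].
Sum ≈ 6.0233.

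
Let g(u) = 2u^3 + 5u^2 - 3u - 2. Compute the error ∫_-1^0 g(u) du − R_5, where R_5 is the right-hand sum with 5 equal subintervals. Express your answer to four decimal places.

0.5867

Exact integral: ∫_-1^0 g(u) du ≈ 0.666667.
R_5 = 0.08.
Error ≈ 0.666667 − 0.08 ≈ 0.5867.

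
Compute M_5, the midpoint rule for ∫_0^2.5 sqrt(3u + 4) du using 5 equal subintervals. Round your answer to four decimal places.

Δu = (2.5 − 0)/5 = 0.5.
Midpoints: 0.25, 0.75, 1.25, 1.75, 2.25.
f(0.25) ≈ 2.1794, f(0.75) ≈ 2.5000, f(1.25) ≈ 2.7839, f(1.75) ≈ 3.0414, f(2.25) ≈ 3.2787.
Sum = Δu · [f(0.25) + f(0.75) + f(1.25) + f(1.75) + f(2.25)].
Sum ≈ 6.8917.

6.8917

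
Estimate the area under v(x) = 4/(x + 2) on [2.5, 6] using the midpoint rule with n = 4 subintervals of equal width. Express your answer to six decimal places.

Δx = (6 − 2.5)/4 = 0.875.
Midpoints: 2.9375, 3.8125, 4.6875, 5.5625.
v(2.9375) = 64/79, v(3.8125) = 64/93, v(4.6875) = 64/107, v(5.5625) = 64/121.
Sum = Δx · [v(2.9375) + v(3.8125) + v(4.6875) + v(5.5625)].
Sum ≈ 2.297186.

2.297186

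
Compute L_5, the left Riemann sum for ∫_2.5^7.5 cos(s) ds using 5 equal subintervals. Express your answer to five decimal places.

-0.26314

Δs = (7.5 − 2.5)/5 = 1.
Left endpoints: 2.5, 3.5, 4.5, 5.5, 6.5.
f(2.5) ≈ -0.80114, f(3.5) ≈ -0.93646, f(4.5) ≈ -0.21080, f(5.5) ≈ 0.70867, f(6.5) ≈ 0.97659.
Sum = Δs · [f(2.5) + f(3.5) + f(4.5) + f(5.5) + f(6.5)].
Sum ≈ -0.26314.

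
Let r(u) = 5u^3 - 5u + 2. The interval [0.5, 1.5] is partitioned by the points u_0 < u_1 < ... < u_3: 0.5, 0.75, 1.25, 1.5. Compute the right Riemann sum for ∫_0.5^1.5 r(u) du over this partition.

5.69140625

Subinterval widths: 0.25, 0.5, 0.25.
Right endpoints: 0.75, 1.25, 1.5.
r(0.75) = 0.359375, r(1.25) = 5.515625, r(1.5) = 11.375.
Sum = Σ Δu_i · r(u_i).
Sum = 5.69140625.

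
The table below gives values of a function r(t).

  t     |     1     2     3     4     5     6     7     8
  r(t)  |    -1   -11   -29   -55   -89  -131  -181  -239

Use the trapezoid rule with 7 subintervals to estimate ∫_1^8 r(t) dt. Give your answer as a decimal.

-616

Δt = 1.
T_7 = (1/2)·[(-1) + 2·(-11) + 2·(-29) + 2·(-55) + 2·(-89) + 2·(-131) + 2·(-181) + (-239)] = -616.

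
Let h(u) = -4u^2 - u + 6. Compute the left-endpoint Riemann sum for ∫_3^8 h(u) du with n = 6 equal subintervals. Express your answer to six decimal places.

Δu = (8 − 3)/6 = 5/6.
Left endpoints: 3, 23/6, 14/3, 5.5, 19/3, 43/6.
h(3) = -33, h(23/6) = -1019/18, h(14/3) = -772/9, h(5.5) = -120.5, h(19/3) = -1447/9, h(43/6) = -3719/18.
Sum = Δu · [h(3) + h(23/6) + h(14/3) + ...].
Sum ≈ -552.731481.

-552.731481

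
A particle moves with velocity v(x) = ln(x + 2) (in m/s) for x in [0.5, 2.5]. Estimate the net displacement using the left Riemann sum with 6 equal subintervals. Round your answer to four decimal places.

2.3780

Δx = (2.5 − 0.5)/6 = 1/3.
Left endpoints: 0.5, 5/6, 7/6, 1.5, 11/6, 13/6.
v(0.5) ≈ 0.9163, v(5/6) ≈ 1.0415, v(7/6) ≈ 1.1527, v(1.5) ≈ 1.2528, v(11/6) ≈ 1.3437, v(13/6) ≈ 1.4271.
Sum = Δx · [v(0.5) + v(5/6) + v(7/6) + ...].
Sum ≈ 2.3780.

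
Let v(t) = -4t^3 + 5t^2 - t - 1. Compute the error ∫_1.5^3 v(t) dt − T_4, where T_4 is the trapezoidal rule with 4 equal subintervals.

Exact integral: ∫_1.5^3 v(t) dt = -41.4375.
T_4 = -42.2109375.
Error = -41.4375 − (-42.2109375) = 0.7734375.

0.7734375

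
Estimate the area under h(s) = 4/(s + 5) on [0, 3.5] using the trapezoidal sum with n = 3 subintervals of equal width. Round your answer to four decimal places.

Δs = (3.5 − 0)/3 = 7/6.
h(0) = 0.8, h(7/6) = 24/37, h(7/3) = 6/11, h(3.5) = 8/17.
T_3 = (Δs/2)·[h(s_0) + 2h(s_1) + 2h(s_2) + h(s_3)].
Sum ≈ 2.1343.

2.1343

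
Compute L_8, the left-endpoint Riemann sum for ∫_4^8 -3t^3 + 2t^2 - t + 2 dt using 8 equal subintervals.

-2293

Δt = (8 − 4)/8 = 0.5.
Left endpoints: 4, 4.5, 5, 5.5, 6, 6.5, 7, 7.5.
f(4) = -162, f(4.5) = -235.375, f(5) = -328, f(5.5) = -442.125, f(6) = -580, f(6.5) = -743.875, f(7) = -936, f(7.5) = -1158.625.
Sum = Δt · [f(4) + f(4.5) + f(5) + ...].
Sum = -2293.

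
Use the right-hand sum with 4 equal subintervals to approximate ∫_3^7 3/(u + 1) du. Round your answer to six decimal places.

Δu = (7 − 3)/4 = 1.
Right endpoints: 4, 5, 6, 7.
f(4) = 0.6, f(5) = 0.5, f(6) = 3/7, f(7) = 0.375.
Sum = Δu · [f(4) + f(5) + f(6) + f(7)].
Sum ≈ 1.903571.

1.903571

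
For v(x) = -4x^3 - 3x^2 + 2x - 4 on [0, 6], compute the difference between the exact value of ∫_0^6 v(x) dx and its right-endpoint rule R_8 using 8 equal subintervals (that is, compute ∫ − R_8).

Exact integral: ∫_0^6 v(x) dx = -1500.
R_8 = -1881.9375.
Error = -1500 − (-1881.9375) = 381.9375.

381.9375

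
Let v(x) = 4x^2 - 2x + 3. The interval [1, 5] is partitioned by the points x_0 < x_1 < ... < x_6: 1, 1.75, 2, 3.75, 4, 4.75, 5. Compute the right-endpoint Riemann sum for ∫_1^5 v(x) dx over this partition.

203.9375

Subinterval widths: 0.75, 0.25, 1.75, 0.25, 0.75, 0.25.
Right endpoints: 1.75, 2, 3.75, 4, 4.75, 5.
v(1.75) = 11.75, v(2) = 15, v(3.75) = 51.75, v(4) = 59, v(4.75) = 83.75, v(5) = 93.
Sum = Σ Δx_i · v(x_i).
Sum = 203.9375.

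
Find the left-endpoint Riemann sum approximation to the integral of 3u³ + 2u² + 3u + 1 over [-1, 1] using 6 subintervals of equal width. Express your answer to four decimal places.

Δu = (1 − (-1))/6 = 1/3.
Left endpoints: -1, -2/3, -1/3, 0, 1/3, 2/3.
f(-1) = -3, f(-2/3) = -1, f(-1/3) = 1/9, f(0) = 1, f(1/3) = 7/3, f(2/3) = 43/9.
Sum = Δu · [f(-1) + f(-2/3) + f(-1/3) + ...].
Sum ≈ 1.4074.

1.4074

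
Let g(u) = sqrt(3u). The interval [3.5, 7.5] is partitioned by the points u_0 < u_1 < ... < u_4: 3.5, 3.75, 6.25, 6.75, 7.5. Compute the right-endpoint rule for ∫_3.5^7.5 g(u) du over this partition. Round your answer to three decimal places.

17.471

Subinterval widths: 0.25, 2.5, 0.5, 0.75.
Right endpoints: 3.75, 6.25, 6.75, 7.5.
g(3.75) ≈ 3.354, g(6.25) ≈ 4.330, g(6.75) ≈ 4.500, g(7.5) ≈ 4.743.
Sum = Σ Δu_i · g(u_i).
Sum ≈ 17.471.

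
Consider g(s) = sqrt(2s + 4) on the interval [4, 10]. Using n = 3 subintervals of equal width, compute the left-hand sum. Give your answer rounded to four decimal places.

23.8725

Δs = (10 − 4)/3 = 2.
Left endpoints: 4, 6, 8.
g(4) ≈ 3.4641, g(6) ≈ 4.0000, g(8) ≈ 4.4721.
Sum = Δs · [g(4) + g(6) + g(8)].
Sum ≈ 23.8725.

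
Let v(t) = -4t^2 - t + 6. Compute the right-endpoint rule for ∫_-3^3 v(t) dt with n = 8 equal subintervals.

Δt = (3 − (-3))/8 = 0.75.
Right endpoints: -2.25, -1.5, -0.75, 0, 0.75, 1.5, 2.25, 3.
v(-2.25) = -12, v(-1.5) = -1.5, v(-0.75) = 4.5, v(0) = 6, v(0.75) = 3, v(1.5) = -4.5, v(2.25) = -16.5, v(3) = -33.
Sum = Δt · [v(-2.25) + v(-1.5) + v(-0.75) + ...].
Sum = -40.5.

-40.5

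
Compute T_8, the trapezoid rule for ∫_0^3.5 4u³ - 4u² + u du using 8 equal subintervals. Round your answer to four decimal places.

Δu = (3.5 − 0)/8 = 0.4375.
f(0) = 0, f(0.4375) = 7/1024, f(0.875) = 0.4921875, f(1.3125) = 3549/1024, f(1.75) = 10.9375, f(2.1875) = 25515/1024, f(2.625) = 47.4140625, f(3.0625) = 82369/1024, f(3.5) = 126.
T_8 = (Δu/2)·[f(u_0) + 2f(u_1) + ... + 2f(u_{7}) + f(u_8)].
Sum ≈ 100.9189.

100.9189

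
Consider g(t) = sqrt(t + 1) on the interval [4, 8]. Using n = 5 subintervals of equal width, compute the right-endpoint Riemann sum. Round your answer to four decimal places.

Δt = (8 − 4)/5 = 0.8.
Right endpoints: 4.8, 5.6, 6.4, 7.2, 8.
g(4.8) ≈ 2.4083, g(5.6) ≈ 2.5690, g(6.4) ≈ 2.7203, g(7.2) ≈ 2.8636, g(8) ≈ 3.0000.
Sum = Δt · [g(4.8) + g(5.6) + g(6.4) + g(7.2) + g(8)].
Sum ≈ 10.8490.

10.8490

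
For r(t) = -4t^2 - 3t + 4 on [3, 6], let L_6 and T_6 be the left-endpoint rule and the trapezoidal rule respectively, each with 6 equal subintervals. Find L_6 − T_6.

29.25

L_6 = -251.75.
T_6 = -281.
L_6 − T_6 = 29.25.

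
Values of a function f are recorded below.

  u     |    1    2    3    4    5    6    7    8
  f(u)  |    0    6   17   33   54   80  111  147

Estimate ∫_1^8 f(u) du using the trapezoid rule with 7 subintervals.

Δu = 1.
T_7 = (1/2)·[0 + 2·6 + 2·17 + 2·33 + 2·54 + 2·80 + 2·111 + 147] = 374.5.

374.5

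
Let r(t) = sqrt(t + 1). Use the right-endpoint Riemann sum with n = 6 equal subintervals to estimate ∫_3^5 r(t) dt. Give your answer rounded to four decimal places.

4.5391

Δt = (5 − 3)/6 = 1/3.
Right endpoints: 10/3, 11/3, 4, 13/3, 14/3, 5.
r(10/3) ≈ 2.0817, r(11/3) ≈ 2.1602, r(4) ≈ 2.2361, r(13/3) ≈ 2.3094, r(14/3) ≈ 2.3805, r(5) ≈ 2.4495.
Sum = Δt · [r(10/3) + r(11/3) + r(4) + ...].
Sum ≈ 4.5391.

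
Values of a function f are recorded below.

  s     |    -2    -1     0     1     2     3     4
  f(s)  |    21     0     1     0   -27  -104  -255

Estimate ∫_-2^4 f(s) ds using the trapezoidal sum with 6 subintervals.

Δs = 1.
T_6 = (1/2)·[21 + 2·0 + 2·1 + 2·0 + 2·(-27) + 2·(-104) + (-255)] = -247.

-247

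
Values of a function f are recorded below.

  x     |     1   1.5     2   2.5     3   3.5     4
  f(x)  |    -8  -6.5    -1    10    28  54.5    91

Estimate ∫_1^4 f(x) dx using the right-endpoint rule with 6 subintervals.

Δx = 0.5.
Sum = 0.5·[(-6.5) + (-1) + 10 + 28 + 54.5 + 91] = 88.

88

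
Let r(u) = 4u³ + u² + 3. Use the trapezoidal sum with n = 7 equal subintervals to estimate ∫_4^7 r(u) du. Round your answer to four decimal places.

Δu = (7 − 4)/7 = 3/7.
r(4) = 275, r(31/7) = 126920/343, r(34/7) = 166337/343, r(37/7) = 213224/343, r(40/7) = 268229/343, r(43/7) = 332000/343, r(46/7) = 405185/343, r(7) = 1424.
T_7 = (Δu/2)·[r(u_0) + 2r(u_1) + ... + 2r(u_{6}) + r(u_7)].
Sum ≈ 2253.1531.

2253.1531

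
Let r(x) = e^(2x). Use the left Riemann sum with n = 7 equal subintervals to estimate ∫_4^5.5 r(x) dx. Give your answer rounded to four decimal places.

22784.9735

Δx = (5.5 − 4)/7 = 3/14.
Left endpoints: 4, 59/14, 31/7, 65/14, 34/7, 71/14, 37/7.
r(4) ≈ 2980.9580, r(59/14) ≈ 4575.9583, r(31/7) ≈ 7024.3844, r(65/14) ≈ 10782.8726, r(34/7) ≈ 16552.3889, r(71/14) ≈ 25408.9599, r(37/7) ≈ 39004.3544.
Sum = Δx · [r(4) + r(59/14) + r(31/7) + ...].
Sum ≈ 22784.9735.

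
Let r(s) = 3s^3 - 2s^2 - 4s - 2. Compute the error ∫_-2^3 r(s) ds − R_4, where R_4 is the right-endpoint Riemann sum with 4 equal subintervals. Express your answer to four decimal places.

-50.1302

Exact integral: ∫_-2^3 r(s) ds ≈ 5.416667.
R_4 = 55.546875.
Error ≈ 5.416667 − 55.546875 ≈ -50.1302.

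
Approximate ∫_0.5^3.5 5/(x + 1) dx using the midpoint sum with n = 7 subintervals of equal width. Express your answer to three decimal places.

Δx = (3.5 − 0.5)/7 = 3/7.
Midpoints: 5/7, 8/7, 11/7, 2, 17/7, 20/7, 23/7.
f(5/7) = 35/12, f(8/7) = 7/3, f(11/7) = 35/18, f(2) = 5/3, f(17/7) = 35/24, f(20/7) = 35/27, f(23/7) = 7/6.
Sum = Δx · [f(5/7) + f(8/7) + f(11/7) + ...].
Sum ≈ 5.478.

5.478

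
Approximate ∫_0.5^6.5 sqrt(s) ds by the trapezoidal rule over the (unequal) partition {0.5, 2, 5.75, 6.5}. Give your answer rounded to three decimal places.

Subinterval widths: 1.5, 3.75, 0.75.
f(0.5) ≈ 0.707, f(2) ≈ 1.414, f(5.75) ≈ 2.398, f(6.5) ≈ 2.550.
On each subinterval the trapezoid contributes (Δs_i/2)·[f(s_{i-1}) + f(s_i)].
Sum ≈ 10.594.

10.594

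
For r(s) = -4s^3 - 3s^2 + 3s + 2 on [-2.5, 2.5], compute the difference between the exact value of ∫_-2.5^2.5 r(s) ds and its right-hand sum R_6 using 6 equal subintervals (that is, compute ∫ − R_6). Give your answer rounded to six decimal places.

47.569444

Exact integral: ∫_-2.5^2.5 r(s) ds = -21.25.
R_6 ≈ -68.81944444.
Error ≈ -21.25 − (-68.81944444) ≈ 47.569444.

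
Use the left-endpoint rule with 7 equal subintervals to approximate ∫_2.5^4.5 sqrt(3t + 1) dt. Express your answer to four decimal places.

6.6345

Δt = (4.5 − 2.5)/7 = 2/7.
Left endpoints: 2.5, 39/14, 43/14, 47/14, 51/14, 55/14, 59/14.
f(2.5) ≈ 2.9155, f(39/14) ≈ 3.0589, f(43/14) ≈ 3.1960, f(47/14) ≈ 3.3274, f(51/14) ≈ 3.4538, f(55/14) ≈ 3.5757, f(59/14) ≈ 3.6936.
Sum = Δt · [f(2.5) + f(39/14) + f(43/14) + ...].
Sum ≈ 6.6345.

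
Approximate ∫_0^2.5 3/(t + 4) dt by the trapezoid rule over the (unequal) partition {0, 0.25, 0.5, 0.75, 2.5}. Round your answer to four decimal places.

Subinterval widths: 0.25, 0.25, 0.25, 1.75.
f(0) = 0.75, f(0.25) = 12/17, f(0.5) = 2/3, f(0.75) = 12/19, f(2.5) = 6/13.
On each subinterval the trapezoid contributes (Δt_i/2)·[f(t_{i-1}) + f(t_i)].
Sum ≈ 1.4723.

1.4723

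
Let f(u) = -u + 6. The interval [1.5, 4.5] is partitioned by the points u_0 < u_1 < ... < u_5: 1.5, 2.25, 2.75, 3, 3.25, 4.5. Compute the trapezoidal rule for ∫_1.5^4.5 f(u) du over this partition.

9

Subinterval widths: 0.75, 0.5, 0.25, 0.25, 1.25.
f(1.5) = 4.5, f(2.25) = 3.75, f(2.75) = 3.25, f(3) = 3, f(3.25) = 2.75, f(4.5) = 1.5.
On each subinterval the trapezoid contributes (Δu_i/2)·[f(u_{i-1}) + f(u_i)].
Sum = 9.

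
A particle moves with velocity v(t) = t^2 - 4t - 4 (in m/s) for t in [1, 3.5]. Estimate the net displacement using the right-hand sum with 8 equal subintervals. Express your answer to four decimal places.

Δt = (3.5 − 1)/8 = 0.3125.
Right endpoints: 1.3125, 1.625, 1.9375, 2.25, 2.5625, 2.875, 3.1875, 3.5.
v(1.3125) = -7.52734375, v(1.625) = -7.859375, v(1.9375) = -7.99609375, v(2.25) = -7.9375, v(2.5625) = -7.68359375, v(2.875) = -7.234375, v(3.1875) = -6.58984375, v(3.5) = -5.75.
Sum = Δt · [v(1.3125) + v(1.625) + v(1.9375) + ...].
Sum ≈ -18.3057.

-18.3057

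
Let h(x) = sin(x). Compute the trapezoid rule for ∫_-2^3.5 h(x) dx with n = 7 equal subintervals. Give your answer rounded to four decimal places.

0.4933

Δx = (3.5 − (-2))/7 = 11/14.
h(-2) ≈ -0.9093, h(-17/14) ≈ -0.9371, h(-3/7) ≈ -0.4156, h(5/14) ≈ 0.3496, h(8/7) ≈ 0.9098, h(27/14) ≈ 0.9367, h(19/7) ≈ 0.4144, h(3.5) ≈ -0.3508.
T_7 = (Δx/2)·[h(x_0) + 2h(x_1) + ... + 2h(x_{6}) + h(x_7)].
Sum ≈ 0.4933.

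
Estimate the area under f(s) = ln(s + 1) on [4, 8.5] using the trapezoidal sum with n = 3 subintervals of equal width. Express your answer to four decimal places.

Δs = (8.5 − 4)/3 = 1.5.
f(4) ≈ 1.6094, f(5.5) ≈ 1.8718, f(7) ≈ 2.0794, f(8.5) ≈ 2.2513.
T_3 = (Δs/2)·[f(s_0) + 2f(s_1) + 2f(s_2) + f(s_3)].
Sum ≈ 8.8224.

8.8224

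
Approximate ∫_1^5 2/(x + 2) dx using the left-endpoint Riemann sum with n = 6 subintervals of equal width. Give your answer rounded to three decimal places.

Δx = (5 − 1)/6 = 2/3.
Left endpoints: 1, 5/3, 7/3, 3, 11/3, 13/3.
f(1) = 2/3, f(5/3) = 6/11, f(7/3) = 6/13, f(3) = 0.4, f(11/3) = 6/17, f(13/3) = 6/19.
Sum = Δx · [f(1) + f(5/3) + f(7/3) + ...].
Sum ≈ 1.828.

1.828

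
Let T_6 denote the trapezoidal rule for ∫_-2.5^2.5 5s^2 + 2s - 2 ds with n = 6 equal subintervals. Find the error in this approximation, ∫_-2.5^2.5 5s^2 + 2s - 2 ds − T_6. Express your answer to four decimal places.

Exact integral: ∫_-2.5^2.5 f(s) ds ≈ 42.083333.
T_6 ≈ 44.976852.
Error ≈ 42.083333 − 44.976852 ≈ -2.8935.

-2.8935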